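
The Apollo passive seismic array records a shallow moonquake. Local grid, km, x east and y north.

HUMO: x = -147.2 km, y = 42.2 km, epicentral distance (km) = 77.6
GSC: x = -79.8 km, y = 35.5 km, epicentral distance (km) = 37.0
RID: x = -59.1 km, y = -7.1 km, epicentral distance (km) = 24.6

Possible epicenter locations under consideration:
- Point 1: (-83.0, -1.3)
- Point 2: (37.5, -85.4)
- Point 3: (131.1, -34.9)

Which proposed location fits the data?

For each candidate, compare |candidate − station| to the reported distance:
Point 1: residuals HUMO 0.1, GSC 0.1, RID 0.0 → max 0.1 km
Point 2: residuals HUMO 146.9, GSC 131.5, RID 99.7 → max 146.9 km
Point 3: residuals HUMO 211.2, GSC 185.3, RID 167.6 → max 211.2 km
Only Point 1 has all residuals ≈ 0.

Point 1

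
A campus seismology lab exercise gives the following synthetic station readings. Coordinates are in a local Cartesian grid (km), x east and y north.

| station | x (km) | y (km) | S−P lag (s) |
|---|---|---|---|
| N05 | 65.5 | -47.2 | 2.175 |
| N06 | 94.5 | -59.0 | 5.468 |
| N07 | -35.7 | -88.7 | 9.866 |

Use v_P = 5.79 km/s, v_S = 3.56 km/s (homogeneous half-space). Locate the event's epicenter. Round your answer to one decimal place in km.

45.4 km east, -47.0 km north

Distance from S−P lag: d = Δt · v_P v_S / (v_P − v_S) = Δt · (5.79·3.56)/(5.79−3.56) ≈ 9.2432·Δt.
So d_N05 = 20.10, d_N06 = 50.54, d_N07 = 91.19 km.
Circle about each station: (x − 65.5)² + (y + 47.2)² = 20.10²; (x − 94.5)² + (y + 59.0)² = 50.54²; (x + 35.7)² + (y + 88.7)² = 91.19².
Subtracting the N05 equation from the N06 and N07 equations removes the quadratic terms:
58.0 x − 23.6 y = 3742.88
-202.4 x − 83.0 y = -5287.52
Solving the 2×2 system: x ≈ 45.4, y ≈ -47.0 km.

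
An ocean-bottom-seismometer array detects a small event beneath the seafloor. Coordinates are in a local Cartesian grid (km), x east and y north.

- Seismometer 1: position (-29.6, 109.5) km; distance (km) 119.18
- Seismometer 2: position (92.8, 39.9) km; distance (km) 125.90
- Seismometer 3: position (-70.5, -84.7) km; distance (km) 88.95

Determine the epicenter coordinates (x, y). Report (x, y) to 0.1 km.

Circle about each station: (x + 29.6)² + (y − 109.5)² = 119.18²; (x − 92.8)² + (y − 39.9)² = 125.90²; (x + 70.5)² + (y + 84.7)² = 88.95².
Subtracting the Seismometer 1 equation from the Seismometer 2 and Seismometer 3 equations removes the quadratic terms:
244.8 x − 139.2 y = -4309.50
-81.8 x − 388.4 y = 5569.70
Solving the 2×2 system: x ≈ -23.0, y ≈ -9.5 km.

(-23.0, -9.5)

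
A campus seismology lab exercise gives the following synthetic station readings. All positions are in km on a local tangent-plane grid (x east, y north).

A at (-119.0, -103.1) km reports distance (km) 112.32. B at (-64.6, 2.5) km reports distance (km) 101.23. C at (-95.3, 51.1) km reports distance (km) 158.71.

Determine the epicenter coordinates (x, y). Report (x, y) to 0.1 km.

(-8.7, -81.9)

Circle about each station: (x + 119.0)² + (y + 103.1)² = 112.32²; (x + 64.6)² + (y − 2.5)² = 101.23²; (x + 95.3)² + (y − 51.1)² = 158.71².
Subtracting pairs of circle equations eliminates x²+y² and gives linear equations (the radical axes):
108.8 x + 211.2 y = -18242.93
47.4 x + 308.4 y = -25670.39
Solving the 2×2 system: x ≈ -8.7, y ≈ -81.9 km.
Check against A (with the unrounded x, y): √((x + 119.0)²+(y + 103.1)²) = 112.33 ≈ 112.32 km. ✓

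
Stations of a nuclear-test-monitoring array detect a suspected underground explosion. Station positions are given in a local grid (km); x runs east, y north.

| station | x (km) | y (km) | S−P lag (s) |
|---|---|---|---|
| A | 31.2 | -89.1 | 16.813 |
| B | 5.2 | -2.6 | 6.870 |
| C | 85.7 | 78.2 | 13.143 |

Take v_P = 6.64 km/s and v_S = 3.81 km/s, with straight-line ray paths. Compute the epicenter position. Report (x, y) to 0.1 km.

(-28.1, 49.0)

Distance from S−P lag: d = Δt · v_P v_S / (v_P − v_S) = Δt · (6.64·3.81)/(6.64−3.81) ≈ 8.9394·Δt.
So d_A = 150.30, d_B = 61.41, d_C = 117.49 km.
Circle about each station: (x − 31.2)² + (y + 89.1)² = 150.30²; (x − 5.2)² + (y + 2.6)² = 61.41²; (x − 85.7)² + (y − 78.2)² = 117.49².
Subtracting the A equation from the B and C equations removes the quadratic terms:
-52.0 x + 173.0 y = 9940.45
109.0 x + 334.6 y = 13333.67
Solving the 2×2 system: x ≈ -28.1, y ≈ 49.0 km.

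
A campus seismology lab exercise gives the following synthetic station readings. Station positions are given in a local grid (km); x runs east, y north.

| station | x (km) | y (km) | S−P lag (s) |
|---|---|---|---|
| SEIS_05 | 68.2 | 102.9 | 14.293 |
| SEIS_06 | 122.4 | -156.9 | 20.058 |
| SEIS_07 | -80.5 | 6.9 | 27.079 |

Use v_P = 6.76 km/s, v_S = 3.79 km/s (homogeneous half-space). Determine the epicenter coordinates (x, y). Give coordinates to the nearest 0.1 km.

153.0 km east, 13.4 km north

Distance from S−P lag: d = Δt · v_P v_S / (v_P − v_S) = Δt · (6.76·3.79)/(6.76−3.79) ≈ 8.6264·Δt.
So d_SEIS_05 = 123.30, d_SEIS_06 = 173.03, d_SEIS_07 = 233.59 km.
Circle about each station: (x − 68.2)² + (y − 102.9)² = 123.30²; (x − 122.4)² + (y + 156.9)² = 173.03²; (x + 80.5)² + (y − 6.9)² = 233.59².
Subtracting the SEIS_05 equation from the SEIS_06 and SEIS_07 equations removes the quadratic terms:
108.4 x − 519.6 y = 9623.23
-297.4 x − 192.0 y = -48073.19
Solving the 2×2 system: x ≈ 153.0, y ≈ 13.4 km.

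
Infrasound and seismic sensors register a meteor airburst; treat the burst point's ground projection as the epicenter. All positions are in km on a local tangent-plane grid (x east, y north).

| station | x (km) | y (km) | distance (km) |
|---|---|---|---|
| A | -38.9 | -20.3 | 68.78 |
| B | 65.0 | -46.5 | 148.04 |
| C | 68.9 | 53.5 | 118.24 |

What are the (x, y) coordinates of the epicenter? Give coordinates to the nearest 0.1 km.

Circle about each station: (x + 38.9)² + (y + 20.3)² = 68.78²; (x − 65.0)² + (y + 46.5)² = 148.04²; (x − 68.9)² + (y − 53.5)² = 118.24².
Subtracting pairs of circle equations eliminates x²+y² and gives linear equations (the radical axes):
207.8 x − 52.4 y = -12723.20
215.6 x + 147.6 y = -3565.85
Solving the 2×2 system: x ≈ -49.2, y ≈ 47.7 km.
Check against A (with the unrounded x, y): √((x + 38.9)²+(y + 20.3)²) = 68.78 ≈ 68.78 km. ✓

(-49.2, 47.7)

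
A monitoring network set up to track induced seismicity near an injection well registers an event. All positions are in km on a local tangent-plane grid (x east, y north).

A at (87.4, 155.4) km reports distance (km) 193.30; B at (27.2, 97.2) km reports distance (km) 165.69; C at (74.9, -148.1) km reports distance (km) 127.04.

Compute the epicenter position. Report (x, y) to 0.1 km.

Circle about each station: (x − 87.4)² + (y − 155.4)² = 193.30²; (x − 27.2)² + (y − 97.2)² = 165.69²; (x − 74.9)² + (y + 148.1)² = 127.04².
Subtracting the A equation from the B and C equations removes the quadratic terms:
-120.4 x − 116.4 y = -11688.53
-25.0 x − 607.0 y = 16981.43
Solving the 2×2 system: x ≈ 129.3, y ≈ -33.3 km.

(129.3, -33.3)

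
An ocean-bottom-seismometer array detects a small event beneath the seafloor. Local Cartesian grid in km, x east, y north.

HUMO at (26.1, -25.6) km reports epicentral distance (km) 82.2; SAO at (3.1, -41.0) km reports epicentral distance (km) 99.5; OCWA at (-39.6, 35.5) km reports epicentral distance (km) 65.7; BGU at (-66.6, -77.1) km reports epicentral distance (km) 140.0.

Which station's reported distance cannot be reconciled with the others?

Solve using three stations at a time. Using HUMO, SAO, OCWA (subtract circle equations pairwise → linear system) gives (x, y) ≈ (22.7, 56.6).
Distances from that point to each station vs reported:
  HUMO: calculated 82.3 vs reported 82.2 → residual 0.1 km
  SAO: calculated 99.6 vs reported 99.5 → residual 0.1 km
  OCWA: calculated 65.8 vs reported 65.7 → residual 0.1 km
  BGU: calculated 160.8 vs reported 140.0 → residual 20.8 km
HUMO, SAO, OCWA are mutually consistent (residuals ≈ 0); BGU is off by 20.8 km.

BGU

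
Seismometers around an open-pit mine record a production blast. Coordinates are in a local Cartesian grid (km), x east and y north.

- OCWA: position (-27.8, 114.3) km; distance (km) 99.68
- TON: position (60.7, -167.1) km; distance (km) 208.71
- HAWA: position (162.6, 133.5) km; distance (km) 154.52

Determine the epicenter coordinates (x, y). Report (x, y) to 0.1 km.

x ≈ 39.2 km, y ≈ 40.5 km

Circle about each station: (x + 27.8)² + (y − 114.3)² = 99.68²; (x − 60.7)² + (y + 167.1)² = 208.71²; (x − 162.6)² + (y − 133.5)² = 154.52².
Subtracting the OCWA equation from the TON and HAWA equations removes the quadratic terms:
177.0 x − 562.8 y = -15854.19
380.8 x + 38.4 y = 16483.35
Solving the 2×2 system: x ≈ 39.2, y ≈ 40.5 km.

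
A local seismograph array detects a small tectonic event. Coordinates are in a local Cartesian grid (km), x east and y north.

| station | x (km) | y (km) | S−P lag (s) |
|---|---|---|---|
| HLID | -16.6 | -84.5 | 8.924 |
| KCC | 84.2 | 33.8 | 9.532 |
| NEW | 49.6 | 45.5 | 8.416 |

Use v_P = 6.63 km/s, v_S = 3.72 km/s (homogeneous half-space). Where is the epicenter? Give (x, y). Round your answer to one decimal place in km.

25.4 km east, -21.6 km north

Distance from S−P lag: d = Δt · v_P v_S / (v_P − v_S) = Δt · (6.63·3.72)/(6.63−3.72) ≈ 8.4755·Δt.
So d_HLID = 75.64, d_KCC = 80.79, d_NEW = 71.33 km.
Circle about each station: (x + 16.6)² + (y + 84.5)² = 75.64²; (x − 84.2)² + (y − 33.8)² = 80.79²; (x − 49.6)² + (y − 45.5)² = 71.33².
Subtracting the HLID equation from the KCC and NEW equations removes the quadratic terms:
201.6 x + 236.6 y = 10.66
132.4 x + 260.0 y = -2251.96
Solving the 2×2 system: x ≈ 25.4, y ≈ -21.6 km.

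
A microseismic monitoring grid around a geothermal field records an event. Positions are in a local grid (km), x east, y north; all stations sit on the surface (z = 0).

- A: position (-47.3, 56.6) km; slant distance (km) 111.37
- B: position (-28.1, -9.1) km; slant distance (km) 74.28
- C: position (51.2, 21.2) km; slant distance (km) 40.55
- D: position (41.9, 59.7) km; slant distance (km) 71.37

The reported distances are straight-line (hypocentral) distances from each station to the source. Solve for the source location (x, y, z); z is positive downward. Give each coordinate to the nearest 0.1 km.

x ≈ 40.5 km, y ≈ -5.8 km, depth ≈ 28.3 km

Each station gives a sphere (x−x_i)² + (y−y_i)² + z² = d_i² (stations at z=0).
Subtracting the A sphere from B and C: z² cancels, leaving linear equations in x and y:
38.4 x − 131.4 y = 2317.33
197.0 x − 70.8 y = 8389.00
Solving: x ≈ 40.499, y ≈ -5.800 km (keep extra digits for the depth step; rounded: 40.5, -5.8).
Then from the A sphere: z² = 111.37² − (x + 47.3)² − (y − 56.6)² with x = 40.499, y = -5.800, so z ≈ 28.299 ≈ 28.3 km.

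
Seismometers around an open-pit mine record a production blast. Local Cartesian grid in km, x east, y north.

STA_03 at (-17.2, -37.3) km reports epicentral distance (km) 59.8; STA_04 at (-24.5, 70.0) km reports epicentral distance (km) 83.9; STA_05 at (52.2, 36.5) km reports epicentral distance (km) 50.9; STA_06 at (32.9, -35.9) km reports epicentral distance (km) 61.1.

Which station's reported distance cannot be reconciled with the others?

STA_04

Solve using three stations at a time. Using STA_03, STA_05, STA_06 (subtract circle equations pairwise → linear system) gives (x, y) ≈ (4.7, 18.3).
Distances from that point to each station vs reported:
  STA_03: calculated 59.7 vs reported 59.8 → residual 0.1 km
  STA_04: calculated 59.4 vs reported 83.9 → residual 24.5 km
  STA_05: calculated 50.8 vs reported 50.9 → residual 0.1 km
  STA_06: calculated 61.0 vs reported 61.1 → residual 0.1 km
STA_03, STA_05, STA_06 are mutually consistent (residuals ≈ 0); STA_04 is off by 24.5 km.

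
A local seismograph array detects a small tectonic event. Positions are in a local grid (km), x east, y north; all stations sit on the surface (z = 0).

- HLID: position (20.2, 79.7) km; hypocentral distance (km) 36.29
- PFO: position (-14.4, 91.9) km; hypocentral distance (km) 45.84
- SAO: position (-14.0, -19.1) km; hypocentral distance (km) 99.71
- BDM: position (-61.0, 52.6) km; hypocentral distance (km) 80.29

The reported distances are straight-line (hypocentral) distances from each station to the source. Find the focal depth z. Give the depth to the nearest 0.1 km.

z ≈ 33.7 km

Each station gives a sphere (x−x_i)² + (y−y_i)² + z² = d_i² (stations at z=0).
Subtracting the HLID sphere from PFO and SAO: z² cancels, leaving linear equations in x and y:
-69.2 x + 24.4 y = 1108.50
-68.4 x − 197.6 y = -14824.44
Solving: x ≈ 9.299, y ≈ 71.804 km (keep extra digits for the depth step; rounded: 9.3, 71.8).
Then from the HLID sphere: z² = 36.29² − (x − 20.2)² − (y − 79.7)² with x = 9.299, y = 71.804, so z ≈ 33.701 ≈ 33.7 km.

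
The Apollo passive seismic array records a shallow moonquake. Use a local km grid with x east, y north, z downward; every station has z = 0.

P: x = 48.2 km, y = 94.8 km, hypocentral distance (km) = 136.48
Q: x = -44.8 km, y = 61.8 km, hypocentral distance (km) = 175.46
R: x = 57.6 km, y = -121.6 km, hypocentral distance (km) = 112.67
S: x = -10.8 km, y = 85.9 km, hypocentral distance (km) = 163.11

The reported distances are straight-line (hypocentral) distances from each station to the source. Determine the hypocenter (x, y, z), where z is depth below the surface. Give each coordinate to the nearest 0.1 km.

Each station gives a sphere (x−x_i)² + (y−y_i)² + z² = d_i² (stations at z=0).
Subtracting the P sphere from Q and R: z² cancels, leaving linear equations in x and y:
-186.0 x − 66.0 y = -17643.42
18.8 x − 432.8 y = 12726.30
Solving: x ≈ 103.693, y ≈ -24.900 km (keep extra digits for the depth step; rounded: 103.7, -24.9).
Then from the P sphere: z² = 136.48² − (x − 48.2)² − (y − 94.8)² with x = 103.693, y = -24.900, so z ≈ 34.917 ≈ 34.9 km.

(103.7, -24.9, 34.9)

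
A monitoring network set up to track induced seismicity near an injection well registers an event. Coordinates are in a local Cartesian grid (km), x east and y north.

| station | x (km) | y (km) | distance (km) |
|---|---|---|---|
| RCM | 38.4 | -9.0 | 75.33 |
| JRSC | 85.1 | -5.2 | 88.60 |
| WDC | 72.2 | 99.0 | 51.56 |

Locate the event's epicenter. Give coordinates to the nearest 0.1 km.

(32.5, 66.1)

Circle about each station: (x − 38.4)² + (y + 9.0)² = 75.33²; (x − 85.1)² + (y + 5.2)² = 88.60²; (x − 72.2)² + (y − 99.0)² = 51.56².
Subtracting the RCM equation from the JRSC and WDC equations removes the quadratic terms:
93.4 x + 7.6 y = 3538.14
67.6 x + 216.0 y = 16474.46
Solving the 2×2 system: x ≈ 32.5, y ≈ 66.1 km.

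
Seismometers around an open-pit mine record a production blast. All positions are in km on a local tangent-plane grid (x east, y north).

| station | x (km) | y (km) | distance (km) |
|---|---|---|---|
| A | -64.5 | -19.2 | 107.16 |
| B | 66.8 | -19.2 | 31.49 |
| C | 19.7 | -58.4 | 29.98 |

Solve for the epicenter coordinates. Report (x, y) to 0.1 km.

(41.1, -37.4)

Circle about each station: (x + 64.5)² + (y + 19.2)² = 107.16²; (x − 66.8)² + (y + 19.2)² = 31.49²; (x − 19.7)² + (y + 58.4)² = 29.98².
Subtracting pairs of circle equations eliminates x²+y² and gives linear equations (the radical axes):
262.6 x + 0.0 y = 10793.64
168.4 x − 78.4 y = 9854.23
Solving the 2×2 system: x ≈ 41.1, y ≈ -37.4 km.
Check against A (with the unrounded x, y): √((x + 64.5)²+(y + 19.2)²) = 107.16 ≈ 107.16 km. ✓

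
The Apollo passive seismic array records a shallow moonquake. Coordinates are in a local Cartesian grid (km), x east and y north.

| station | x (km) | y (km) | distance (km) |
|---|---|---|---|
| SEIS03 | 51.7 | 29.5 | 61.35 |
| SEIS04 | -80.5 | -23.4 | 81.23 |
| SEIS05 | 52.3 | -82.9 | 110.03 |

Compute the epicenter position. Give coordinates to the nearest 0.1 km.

Circle about each station: (x − 51.7)² + (y − 29.5)² = 61.35²; (x + 80.5)² + (y + 23.4)² = 81.23²; (x − 52.3)² + (y + 82.9)² = 110.03².
Subtracting the SEIS03 equation from the SEIS04 and SEIS05 equations removes the quadratic terms:
-264.4 x − 105.8 y = 650.18
1.2 x − 224.8 y = -2278.22
Solving the 2×2 system: x ≈ -6.5, y ≈ 10.1 km.

-6.5 km east, 10.1 km north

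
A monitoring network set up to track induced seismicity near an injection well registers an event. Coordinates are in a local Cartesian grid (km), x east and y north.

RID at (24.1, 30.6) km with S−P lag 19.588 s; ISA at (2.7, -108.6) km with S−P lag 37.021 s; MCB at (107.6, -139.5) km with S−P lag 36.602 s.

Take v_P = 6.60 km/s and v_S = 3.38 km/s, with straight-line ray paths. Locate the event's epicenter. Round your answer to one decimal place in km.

Distance from S−P lag: d = Δt · v_P v_S / (v_P − v_S) = Δt · (6.60·3.38)/(6.60−3.38) ≈ 6.9280·Δt.
So d_RID = 135.70, d_ISA = 256.48, d_MCB = 253.58 km.
Circle about each station: (x − 24.1)² + (y − 30.6)² = 135.70²; (x − 2.7)² + (y + 108.6)² = 256.48²; (x − 107.6)² + (y + 139.5)² = 253.58².
Subtracting the RID equation from the ISA and MCB equations removes the quadratic terms:
-42.8 x − 278.4 y = -37083.42
167.0 x − 340.2 y = -16367.49
Solving the 2×2 system: x ≈ 132.0, y ≈ 112.9 km.

x ≈ 132.0 km, y ≈ 112.9 km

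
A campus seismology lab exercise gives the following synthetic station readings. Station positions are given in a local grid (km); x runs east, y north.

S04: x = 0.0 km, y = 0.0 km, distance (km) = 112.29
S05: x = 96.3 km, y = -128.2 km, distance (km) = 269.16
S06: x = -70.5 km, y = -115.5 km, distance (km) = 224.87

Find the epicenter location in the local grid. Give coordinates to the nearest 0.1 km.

-35.3 km east, 106.6 km north

Circle about each station: x² + y² = 112.29²; (x − 96.3)² + (y + 128.2)² = 269.16²; (x + 70.5)² + (y + 115.5)² = 224.87².
Subtracting pairs of circle equations eliminates x²+y² and gives linear equations (the radical axes):
192.6 x − 256.4 y = -34129.13
-141.0 x − 231.0 y = -19646.97
Solving the 2×2 system: x ≈ -35.3, y ≈ 106.6 km.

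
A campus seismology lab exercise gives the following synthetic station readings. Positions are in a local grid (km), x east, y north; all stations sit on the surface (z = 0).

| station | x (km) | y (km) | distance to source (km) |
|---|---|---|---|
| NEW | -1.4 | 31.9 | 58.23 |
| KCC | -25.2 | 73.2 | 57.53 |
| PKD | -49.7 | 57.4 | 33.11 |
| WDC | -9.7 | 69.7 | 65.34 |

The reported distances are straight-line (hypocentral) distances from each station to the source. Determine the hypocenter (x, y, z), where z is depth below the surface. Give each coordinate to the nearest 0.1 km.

Each station gives a sphere (x−x_i)² + (y−y_i)² + z² = d_i² (stations at z=0).
Subtracting the NEW sphere from KCC and PKD: z² cancels, leaving linear equations in x and y:
-47.6 x + 82.6 y = 5054.74
-96.6 x + 51.0 y = 7039.74
Solving: x ≈ -58.306, y ≈ 27.595 km (keep extra digits for the depth step; rounded: -58.3, 27.6).
Then from the NEW sphere: z² = 58.23² − (x + 1.4)² − (y − 31.9)² with x = -58.306, y = 27.595, so z ≈ 11.572 ≈ 11.6 km.

(-58.3, 27.6, 11.6)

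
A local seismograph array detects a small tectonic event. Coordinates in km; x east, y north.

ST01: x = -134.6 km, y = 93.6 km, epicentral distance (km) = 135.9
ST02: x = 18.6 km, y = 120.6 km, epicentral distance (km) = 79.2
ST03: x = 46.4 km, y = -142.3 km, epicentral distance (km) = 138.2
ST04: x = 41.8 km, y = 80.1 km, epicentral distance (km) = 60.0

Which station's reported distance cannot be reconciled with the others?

ST03

Solve using three stations at a time. Using ST01, ST02, ST04 (subtract circle equations pairwise → linear system) gives (x, y) ≈ (-7.4, 45.8).
Distances from that point to each station vs reported:
  ST01: calculated 135.9 vs reported 135.9 → residual 0.0 km
  ST02: calculated 79.2 vs reported 79.2 → residual 0.0 km
  ST03: calculated 195.7 vs reported 138.2 → residual 57.5 km
  ST04: calculated 60.0 vs reported 60.0 → residual 0.0 km
ST01, ST02, ST04 are mutually consistent (residuals ≈ 0); ST03 is off by 57.5 km.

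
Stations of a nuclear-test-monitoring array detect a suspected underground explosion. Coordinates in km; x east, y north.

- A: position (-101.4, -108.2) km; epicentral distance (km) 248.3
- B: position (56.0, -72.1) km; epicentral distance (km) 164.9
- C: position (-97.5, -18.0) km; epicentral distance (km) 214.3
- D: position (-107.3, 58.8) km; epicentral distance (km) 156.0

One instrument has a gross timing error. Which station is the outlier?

C

Solve using three stations at a time. Using A, B, D (subtract circle equations pairwise → linear system) gives (x, y) ≈ (44.9, 92.3).
Distances from that point to each station vs reported:
  A: calculated 248.2 vs reported 248.3 → residual 0.1 km
  B: calculated 164.8 vs reported 164.9 → residual 0.1 km
  C: calculated 180.1 vs reported 214.3 → residual 34.2 km
  D: calculated 155.9 vs reported 156.0 → residual 0.1 km
A, B, D are mutually consistent (residuals ≈ 0); C is off by 34.2 km.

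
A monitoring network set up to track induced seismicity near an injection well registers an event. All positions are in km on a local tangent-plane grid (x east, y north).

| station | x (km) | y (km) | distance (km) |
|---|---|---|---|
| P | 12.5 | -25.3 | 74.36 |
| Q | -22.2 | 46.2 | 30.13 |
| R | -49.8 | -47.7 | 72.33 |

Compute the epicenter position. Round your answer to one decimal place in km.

x ≈ -42.9 km, y ≈ 24.3 km

Circle about each station: (x − 12.5)² + (y + 25.3)² = 74.36²; (x + 22.2)² + (y − 46.2)² = 30.13²; (x + 49.8)² + (y + 47.7)² = 72.33².
Subtracting the P equation from the Q and R equations removes the quadratic terms:
-69.4 x + 143.0 y = 6452.53
-124.6 x − 44.8 y = 4256.77
Solving the 2×2 system: x ≈ -42.9, y ≈ 24.3 km.
Check against P (with the unrounded x, y): √((x − 12.5)²+(y + 25.3)²) = 74.36 ≈ 74.36 km. ✓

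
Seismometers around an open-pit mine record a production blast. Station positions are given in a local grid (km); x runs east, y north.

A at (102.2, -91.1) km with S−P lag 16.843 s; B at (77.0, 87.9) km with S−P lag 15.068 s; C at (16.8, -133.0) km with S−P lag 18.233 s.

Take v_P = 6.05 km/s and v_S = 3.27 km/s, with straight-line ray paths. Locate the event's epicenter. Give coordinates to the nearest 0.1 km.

Distance from S−P lag: d = Δt · v_P v_S / (v_P − v_S) = Δt · (6.05·3.27)/(6.05−3.27) ≈ 7.1164·Δt.
So d_A = 119.86, d_B = 107.23, d_C = 129.75 km.
Circle about each station: (x − 102.2)² + (y + 91.1)² = 119.86²; (x − 77.0)² + (y − 87.9)² = 107.23²; (x − 16.8)² + (y + 133.0)² = 129.75².
Subtracting the A equation from the B and C equations removes the quadratic terms:
-50.4 x + 358.0 y = -2220.49
-170.8 x − 83.8 y = -3241.45
Solving the 2×2 system: x ≈ 20.6, y ≈ -3.3 km.

x ≈ 20.6 km, y ≈ -3.3 km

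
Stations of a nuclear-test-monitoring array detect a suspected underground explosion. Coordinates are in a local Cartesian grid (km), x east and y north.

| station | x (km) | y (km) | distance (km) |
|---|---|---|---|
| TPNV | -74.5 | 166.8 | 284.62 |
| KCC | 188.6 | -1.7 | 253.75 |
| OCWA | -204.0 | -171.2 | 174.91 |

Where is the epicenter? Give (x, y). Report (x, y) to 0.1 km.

-38.2 km east, -115.5 km north

Circle about each station: (x + 74.5)² + (y − 166.8)² = 284.62²; (x − 188.6)² + (y + 1.7)² = 253.75²; (x + 204.0)² + (y + 171.2)² = 174.91².
Subtracting pairs of circle equations eliminates x²+y² and gives linear equations (the radical axes):
526.2 x − 337.0 y = 18819.84
-259.0 x − 676.0 y = 87967.99
Solving the 2×2 system: x ≈ -38.2, y ≈ -115.5 km.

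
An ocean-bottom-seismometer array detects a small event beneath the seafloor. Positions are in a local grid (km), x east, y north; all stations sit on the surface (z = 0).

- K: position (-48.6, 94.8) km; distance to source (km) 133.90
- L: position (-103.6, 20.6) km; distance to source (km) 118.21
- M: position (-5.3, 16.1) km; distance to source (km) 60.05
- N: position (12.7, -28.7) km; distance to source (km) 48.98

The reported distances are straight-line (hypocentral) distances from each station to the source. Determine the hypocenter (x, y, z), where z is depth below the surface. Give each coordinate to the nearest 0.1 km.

Each station gives a sphere (x−x_i)² + (y−y_i)² + z² = d_i² (stations at z=0).
Subtracting the K sphere from L and M: z² cancels, leaving linear equations in x and y:
-110.0 x − 148.4 y = 3763.93
86.6 x − 157.4 y = 3261.51
Solving: x ≈ -3.595, y ≈ -22.699 km (keep extra digits for the depth step; rounded: -3.6, -22.7).
Then from the K sphere: z² = 133.90² − (x + 48.6)² − (y − 94.8)² with x = -3.595, y = -22.699, so z ≈ 45.801 ≈ 45.8 km.
Check against N (with the unrounded solution): distance 48.98 ≈ 48.98 km. ✓

x ≈ -3.6 km, y ≈ -22.7 km, depth ≈ 45.8 km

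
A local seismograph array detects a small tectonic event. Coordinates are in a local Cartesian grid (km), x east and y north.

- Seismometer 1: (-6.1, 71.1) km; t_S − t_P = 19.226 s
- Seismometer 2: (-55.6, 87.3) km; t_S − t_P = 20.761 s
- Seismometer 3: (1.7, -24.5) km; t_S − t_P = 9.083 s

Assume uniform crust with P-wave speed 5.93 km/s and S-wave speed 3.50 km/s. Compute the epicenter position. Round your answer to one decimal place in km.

(-40.8, -89.4)

Distance from S−P lag: d = Δt · v_P v_S / (v_P − v_S) = Δt · (5.93·3.50)/(5.93−3.50) ≈ 8.5412·Δt.
So d_Seismometer 1 = 164.21, d_Seismometer 2 = 177.32, d_Seismometer 3 = 77.58 km.
Circle about each station: (x + 6.1)² + (y − 71.1)² = 164.21²; (x + 55.6)² + (y − 87.3)² = 177.32²; (x − 1.7)² + (y + 24.5)² = 77.58².
Subtracting the Seismometer 1 equation from the Seismometer 2 and Seismometer 3 equations removes the quadratic terms:
-99.0 x + 32.4 y = 1142.77
15.6 x − 191.2 y = 16456.99
Solving the 2×2 system: x ≈ -40.8, y ≈ -89.4 km.
Check against Seismometer 1 (with the unrounded x, y): √((x + 6.1)²+(y − 71.1)²) = 164.21 ≈ 164.21 km. ✓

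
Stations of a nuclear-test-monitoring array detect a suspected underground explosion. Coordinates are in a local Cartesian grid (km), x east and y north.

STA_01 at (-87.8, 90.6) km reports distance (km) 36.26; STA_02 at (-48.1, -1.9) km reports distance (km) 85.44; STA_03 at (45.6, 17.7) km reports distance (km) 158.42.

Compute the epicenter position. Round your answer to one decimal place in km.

x ≈ -107.1 km, y ≈ 59.9 km

Circle about each station: (x + 87.8)² + (y − 90.6)² = 36.26²; (x + 48.1)² + (y + 1.9)² = 85.44²; (x − 45.6)² + (y − 17.7)² = 158.42².
Subtracting pairs of circle equations eliminates x²+y² and gives linear equations (the radical axes):
79.4 x − 185.0 y = -19585.19
266.8 x − 145.8 y = -37306.66
Solving the 2×2 system: x ≈ -107.1, y ≈ 59.9 km.
Check against STA_01 (with the unrounded x, y): √((x + 87.8)²+(y − 90.6)²) = 36.26 ≈ 36.26 km. ✓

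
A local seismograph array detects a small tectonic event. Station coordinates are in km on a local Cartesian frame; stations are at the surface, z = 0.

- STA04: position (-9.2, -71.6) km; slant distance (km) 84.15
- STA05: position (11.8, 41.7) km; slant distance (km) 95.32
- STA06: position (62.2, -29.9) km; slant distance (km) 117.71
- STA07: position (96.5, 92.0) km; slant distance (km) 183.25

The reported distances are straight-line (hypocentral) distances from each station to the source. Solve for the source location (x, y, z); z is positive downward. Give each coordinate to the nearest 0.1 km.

Each station gives a sphere (x−x_i)² + (y−y_i)² + z² = d_i² (stations at z=0).
Subtracting the STA04 sphere from STA05 and STA06: z² cancels, leaving linear equations in x and y:
42.0 x + 226.6 y = -5337.75
142.8 x + 83.4 y = -7222.77
Solving: x ≈ -41.292, y ≈ -15.902 km (keep extra digits for the depth step; rounded: -41.3, -15.9).
Then from the STA04 sphere: z² = 84.15² − (x + 9.2)² − (y + 71.6)² with x = -41.292, y = -15.902, so z ≈ 54.305 ≈ 54.3 km.

(-41.3, -15.9, 54.3)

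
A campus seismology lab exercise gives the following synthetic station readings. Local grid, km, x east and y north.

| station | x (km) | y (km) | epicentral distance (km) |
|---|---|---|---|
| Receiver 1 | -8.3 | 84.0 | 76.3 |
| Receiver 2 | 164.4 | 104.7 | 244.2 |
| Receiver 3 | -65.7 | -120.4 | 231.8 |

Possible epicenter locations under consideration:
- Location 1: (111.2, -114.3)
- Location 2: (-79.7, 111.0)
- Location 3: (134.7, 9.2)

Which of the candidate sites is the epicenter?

For each candidate, compare |candidate − station| to the reported distance:
Location 1: residuals Receiver 1 155.2, Receiver 2 18.8, Receiver 3 54.8 → max 155.2 km
Location 2: residuals Receiver 1 0.0, Receiver 2 0.0, Receiver 3 0.0 → max 0.0 km
Location 3: residuals Receiver 1 85.1, Receiver 2 144.2, Receiver 3 6.9 → max 144.2 km
Only Location 2 has all residuals ≈ 0.

Location 2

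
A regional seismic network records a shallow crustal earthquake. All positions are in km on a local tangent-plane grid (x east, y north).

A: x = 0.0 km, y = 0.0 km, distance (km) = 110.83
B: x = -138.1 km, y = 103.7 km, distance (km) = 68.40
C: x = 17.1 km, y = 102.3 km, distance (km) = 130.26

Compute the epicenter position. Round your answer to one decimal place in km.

-100.6 km east, 46.5 km north

Circle about each station: x² + y² = 110.83²; (x + 138.1)² + (y − 103.7)² = 68.40²; (x − 17.1)² + (y − 102.3)² = 130.26².
Subtracting the A equation from the B and C equations removes the quadratic terms:
-276.2 x + 207.4 y = 37430.03
34.2 x + 204.6 y = 6073.32
Solving the 2×2 system: x ≈ -100.6, y ≈ 46.5 km.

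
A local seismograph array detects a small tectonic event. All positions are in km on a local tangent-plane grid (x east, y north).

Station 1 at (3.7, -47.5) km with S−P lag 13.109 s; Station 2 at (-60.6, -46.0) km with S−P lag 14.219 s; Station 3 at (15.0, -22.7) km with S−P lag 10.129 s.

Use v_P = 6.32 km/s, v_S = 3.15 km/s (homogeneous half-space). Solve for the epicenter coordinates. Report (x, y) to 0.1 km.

(-17.3, 32.1)

Distance from S−P lag: d = Δt · v_P v_S / (v_P − v_S) = Δt · (6.32·3.15)/(6.32−3.15) ≈ 6.2801·Δt.
So d_Station 1 = 82.33, d_Station 2 = 89.30, d_Station 3 = 63.61 km.
Circle about each station: (x − 3.7)² + (y + 47.5)² = 82.33²; (x + 60.6)² + (y + 46.0)² = 89.30²; (x − 15.0)² + (y + 22.7)² = 63.61².
Subtracting pairs of circle equations eliminates x²+y² and gives linear equations (the radical axes):
-128.6 x + 3.0 y = 2322.16
22.6 x + 49.6 y = 1202.35
Solving the 2×2 system: x ≈ -17.3, y ≈ 32.1 km.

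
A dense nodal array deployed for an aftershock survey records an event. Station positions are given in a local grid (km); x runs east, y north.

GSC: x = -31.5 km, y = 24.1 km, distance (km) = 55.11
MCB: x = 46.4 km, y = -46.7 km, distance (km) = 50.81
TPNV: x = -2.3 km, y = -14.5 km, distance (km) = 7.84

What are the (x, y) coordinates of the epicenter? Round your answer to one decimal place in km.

5.1 km east, -17.1 km north

Circle about each station: (x + 31.5)² + (y − 24.1)² = 55.11²; (x − 46.4)² + (y + 46.7)² = 50.81²; (x + 2.3)² + (y + 14.5)² = 7.84².
Subtracting the GSC equation from the MCB and TPNV equations removes the quadratic terms:
155.8 x − 141.6 y = 3216.25
58.4 x − 77.2 y = 1618.13
Solving the 2×2 system: x ≈ 5.1, y ≈ -17.1 km.
Check against GSC (with the unrounded x, y): √((x + 31.5)²+(y − 24.1)²) = 55.11 ≈ 55.11 km. ✓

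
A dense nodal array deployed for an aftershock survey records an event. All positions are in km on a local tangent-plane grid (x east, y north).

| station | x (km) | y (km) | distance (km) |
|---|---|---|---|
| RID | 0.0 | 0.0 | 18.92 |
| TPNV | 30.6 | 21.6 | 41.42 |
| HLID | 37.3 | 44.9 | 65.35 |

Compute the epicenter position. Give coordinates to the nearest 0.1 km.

Circle about each station: x² + y² = 18.92²; (x − 30.6)² + (y − 21.6)² = 41.42²; (x − 37.3)² + (y − 44.9)² = 65.35².
Subtracting the RID equation from the TPNV and HLID equations removes the quadratic terms:
61.2 x + 43.2 y = 45.27
74.6 x + 89.8 y = -505.36
Solving the 2×2 system: x ≈ 11.4, y ≈ -15.1 km.

11.4 km east, -15.1 km north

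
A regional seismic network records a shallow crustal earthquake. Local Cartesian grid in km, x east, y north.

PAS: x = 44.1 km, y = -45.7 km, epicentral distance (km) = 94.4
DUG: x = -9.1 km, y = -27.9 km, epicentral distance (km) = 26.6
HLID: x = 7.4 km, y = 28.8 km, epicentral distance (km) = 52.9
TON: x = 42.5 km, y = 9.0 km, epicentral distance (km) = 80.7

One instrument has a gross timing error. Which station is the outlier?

DUG

Solve using three stations at a time. Using PAS, HLID, TON (subtract circle equations pairwise → linear system) gives (x, y) ≈ (-37.9, 1.2).
Distances from that point to each station vs reported:
  PAS: calculated 94.5 vs reported 94.4 → residual 0.1 km
  DUG: calculated 41.0 vs reported 26.6 → residual 14.4 km
  HLID: calculated 53.1 vs reported 52.9 → residual 0.2 km
  TON: calculated 80.8 vs reported 80.7 → residual 0.1 km
PAS, HLID, TON are mutually consistent (residuals ≈ 0); DUG is off by 14.4 km.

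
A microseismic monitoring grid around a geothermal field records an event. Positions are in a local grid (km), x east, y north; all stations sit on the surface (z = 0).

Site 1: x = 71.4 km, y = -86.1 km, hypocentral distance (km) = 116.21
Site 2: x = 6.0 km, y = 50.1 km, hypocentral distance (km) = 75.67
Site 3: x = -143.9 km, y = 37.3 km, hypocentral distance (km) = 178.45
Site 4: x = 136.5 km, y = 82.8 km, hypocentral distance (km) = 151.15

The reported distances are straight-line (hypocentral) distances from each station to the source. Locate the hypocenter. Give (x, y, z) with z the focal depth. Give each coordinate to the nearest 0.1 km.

(21.7, 2.4, 56.6)

Each station gives a sphere (x−x_i)² + (y−y_i)² + z² = d_i² (stations at z=0).
Subtracting the Site 1 sphere from Site 2 and Site 3: z² cancels, leaving linear equations in x and y:
-130.8 x + 272.4 y = -2186.34
-430.6 x + 246.8 y = -8752.31
Solving: x ≈ 21.697, y ≈ 2.392 km (keep extra digits for the depth step; rounded: 21.7, 2.4).
Then from the Site 1 sphere: z² = 116.21² − (x − 71.4)² − (y + 86.1)² with x = 21.697, y = 2.392, so z ≈ 56.600 ≈ 56.6 km.
Check against Site 4 (with the unrounded solution): distance 151.16 ≈ 151.15 km. ✓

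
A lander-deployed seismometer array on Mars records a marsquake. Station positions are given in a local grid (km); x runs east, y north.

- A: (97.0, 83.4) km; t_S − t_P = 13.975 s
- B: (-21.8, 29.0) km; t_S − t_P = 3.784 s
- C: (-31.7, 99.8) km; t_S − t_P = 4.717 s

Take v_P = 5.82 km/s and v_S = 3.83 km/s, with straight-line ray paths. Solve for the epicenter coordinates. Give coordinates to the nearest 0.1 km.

-56.6 km east, 53.2 km north

Distance from S−P lag: d = Δt · v_P v_S / (v_P − v_S) = Δt · (5.82·3.83)/(5.82−3.83) ≈ 11.2013·Δt.
So d_A = 156.54, d_B = 42.39, d_C = 52.84 km.
Circle about each station: (x − 97.0)² + (y − 83.4)² = 156.54²; (x + 21.8)² + (y − 29.0)² = 42.39²; (x + 31.7)² + (y − 99.8)² = 52.84².
Subtracting the A equation from the B and C equations removes the quadratic terms:
-237.6 x − 108.8 y = 7659.54
-257.4 x + 32.8 y = 16313.08
Solving the 2×2 system: x ≈ -56.6, y ≈ 53.2 km.
Check against A (with the unrounded x, y): √((x − 97.0)²+(y − 83.4)²) = 156.54 ≈ 156.54 km. ✓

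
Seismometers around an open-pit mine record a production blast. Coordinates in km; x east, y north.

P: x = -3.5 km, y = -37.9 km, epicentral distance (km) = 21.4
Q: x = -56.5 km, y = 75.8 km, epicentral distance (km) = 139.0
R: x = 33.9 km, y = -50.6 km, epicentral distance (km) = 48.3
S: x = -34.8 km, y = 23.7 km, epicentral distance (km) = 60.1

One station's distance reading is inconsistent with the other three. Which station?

Solve using three stations at a time. Using P, Q, R (subtract circle equations pairwise → linear system) gives (x, y) ≈ (-14.0, -56.6).
Distances from that point to each station vs reported:
  P: calculated 21.4 vs reported 21.4 → residual 0.0 km
  Q: calculated 139.0 vs reported 139.0 → residual 0.0 km
  R: calculated 48.3 vs reported 48.3 → residual 0.0 km
  S: calculated 82.9 vs reported 60.1 → residual 22.8 km
P, Q, R are mutually consistent (residuals ≈ 0); S is off by 22.8 km.

S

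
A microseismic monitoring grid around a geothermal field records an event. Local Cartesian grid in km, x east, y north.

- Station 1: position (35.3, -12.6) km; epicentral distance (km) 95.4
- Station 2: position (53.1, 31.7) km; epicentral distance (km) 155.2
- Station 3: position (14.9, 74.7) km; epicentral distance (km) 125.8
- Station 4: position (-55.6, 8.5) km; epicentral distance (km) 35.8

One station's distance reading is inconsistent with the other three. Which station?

Station 2

Solve using three stations at a time. Using Station 1, Station 3, Station 4 (subtract circle equations pairwise → linear system) gives (x, y) ≈ (-59.0, -27.1).
Distances from that point to each station vs reported:
  Station 1: calculated 95.4 vs reported 95.4 → residual 0.0 km
  Station 2: calculated 126.6 vs reported 155.2 → residual 28.6 km
  Station 3: calculated 125.8 vs reported 125.8 → residual 0.0 km
  Station 4: calculated 35.8 vs reported 35.8 → residual 0.0 km
Station 1, Station 3, Station 4 are mutually consistent (residuals ≈ 0); Station 2 is off by 28.6 km.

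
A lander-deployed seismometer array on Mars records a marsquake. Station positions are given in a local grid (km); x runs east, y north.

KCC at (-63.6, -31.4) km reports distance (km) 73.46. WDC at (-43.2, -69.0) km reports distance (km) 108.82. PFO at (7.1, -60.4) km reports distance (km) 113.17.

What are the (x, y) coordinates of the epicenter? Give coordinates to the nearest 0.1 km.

Circle about each station: (x + 63.6)² + (y + 31.4)² = 73.46²; (x + 43.2)² + (y + 69.0)² = 108.82²; (x − 7.1)² + (y + 60.4)² = 113.17².
Subtracting the KCC equation from the WDC and PFO equations removes the quadratic terms:
40.8 x − 75.2 y = -4849.10
141.4 x − 58.0 y = -8743.43
Solving the 2×2 system: x ≈ -45.5, y ≈ 39.8 km.

x ≈ -45.5 km, y ≈ 39.8 km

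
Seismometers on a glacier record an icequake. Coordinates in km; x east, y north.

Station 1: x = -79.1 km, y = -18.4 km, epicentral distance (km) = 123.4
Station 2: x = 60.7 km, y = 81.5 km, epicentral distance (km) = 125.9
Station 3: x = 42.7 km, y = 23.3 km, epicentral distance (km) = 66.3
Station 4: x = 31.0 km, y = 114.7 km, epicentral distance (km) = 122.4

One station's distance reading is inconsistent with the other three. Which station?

Solve using three stations at a time. Using Station 1, Station 2, Station 3 (subtract circle equations pairwise → linear system) gives (x, y) ≈ (41.8, -43.0).
Distances from that point to each station vs reported:
  Station 1: calculated 123.4 vs reported 123.4 → residual 0.0 km
  Station 2: calculated 125.9 vs reported 125.9 → residual 0.0 km
  Station 3: calculated 66.3 vs reported 66.3 → residual 0.0 km
  Station 4: calculated 158.0 vs reported 122.4 → residual 35.6 km
Station 1, Station 2, Station 3 are mutually consistent (residuals ≈ 0); Station 4 is off by 35.6 km.

Station 4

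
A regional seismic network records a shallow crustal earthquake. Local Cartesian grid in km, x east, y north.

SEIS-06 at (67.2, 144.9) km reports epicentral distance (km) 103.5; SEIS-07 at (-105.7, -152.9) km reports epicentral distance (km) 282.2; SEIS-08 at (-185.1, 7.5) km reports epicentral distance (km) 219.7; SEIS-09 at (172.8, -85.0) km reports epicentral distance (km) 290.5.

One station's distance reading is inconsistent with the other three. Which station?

Solve using three stations at a time. Using SEIS-06, SEIS-07, SEIS-09 (subtract circle equations pairwise → linear system) gives (x, y) ≈ (-33.2, 119.8).
Distances from that point to each station vs reported:
  SEIS-06: calculated 103.5 vs reported 103.5 → residual 0.0 km
  SEIS-07: calculated 282.2 vs reported 282.2 → residual 0.0 km
  SEIS-08: calculated 188.9 vs reported 219.7 → residual 30.8 km
  SEIS-09: calculated 290.5 vs reported 290.5 → residual 0.0 km
SEIS-06, SEIS-07, SEIS-09 are mutually consistent (residuals ≈ 0); SEIS-08 is off by 30.8 km.

SEIS-08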